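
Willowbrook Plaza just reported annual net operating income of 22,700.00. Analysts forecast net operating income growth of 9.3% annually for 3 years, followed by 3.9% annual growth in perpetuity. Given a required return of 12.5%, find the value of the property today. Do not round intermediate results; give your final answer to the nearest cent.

D_1 = 24811.10000
D_2 = 27118.53230
D_3 = 29640.55580
Terminal value at year 3: TV = D_3×(1+g_2)/(r−g_2) = 30796.53748/0.086 = 358099.27303
P_0 = D_1/(1+r)^1 + D_2/(1+r)^2 + D_3/(1+r)^3 + TV/(1+r)^3
    = 22054.31111 + 21426.98848 + 20817.50970 + 251504.56487 = 315803.37416

315803.37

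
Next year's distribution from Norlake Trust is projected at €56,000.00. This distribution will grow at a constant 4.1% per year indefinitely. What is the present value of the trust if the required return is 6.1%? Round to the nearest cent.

€2800000.00

Growing perpetuity: P = D₁ / (r − g) = €56,000.0000 / (0.061 − 0.041) = €2,800,000.00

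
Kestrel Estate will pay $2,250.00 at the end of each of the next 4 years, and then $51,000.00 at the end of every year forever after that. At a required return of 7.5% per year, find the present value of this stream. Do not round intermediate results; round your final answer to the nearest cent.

PV of 4-year annuity: $2,250.00 × [1 − (1+0.075)^−4] / 0.075 = 7535.98411
Perpetuity value at year 4: $51,000.00 / 0.075 = 680000.00000
PV of perpetuity: 680000.00000 / (1+0.075)^4 = 509184.36025
Total PV = 7535.98411 + 509184.36025 = 516720.34435

$516720.34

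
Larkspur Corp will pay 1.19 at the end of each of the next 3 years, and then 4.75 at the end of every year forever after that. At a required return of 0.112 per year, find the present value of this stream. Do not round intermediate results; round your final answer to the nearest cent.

33.74

PV of 3-year annuity: 1.19 × [1 − (1+0.112)^−3] / 0.112 = 2.89793
Perpetuity value at year 3: 4.75 / 0.112 = 42.41071
PV of perpetuity: 42.41071 / (1+0.112)^3 = 30.84333
Total PV = 2.89793 + 30.84333 = 33.74126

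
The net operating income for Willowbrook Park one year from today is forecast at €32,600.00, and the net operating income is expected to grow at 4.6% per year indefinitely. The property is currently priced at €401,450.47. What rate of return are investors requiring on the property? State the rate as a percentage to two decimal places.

P = D₁/(r − g) ⇒ r = D₁/P + g = €32,600.0000/€401,450.47 + 0.046 = 0.081206 + 0.046 = 0.127206

12.72%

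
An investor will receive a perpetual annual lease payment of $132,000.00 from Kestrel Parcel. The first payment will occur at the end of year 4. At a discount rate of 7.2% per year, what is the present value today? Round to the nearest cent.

Value at end of year 3: C / r = $132,000.00 / 0.072 = $1,833,333.3333
Discount to today: PV = $1,833,333.3333 / (1 + 0.072)^3 = $1,833,333.3333 / 1.231925 = $1,488,185.53

$1488185.53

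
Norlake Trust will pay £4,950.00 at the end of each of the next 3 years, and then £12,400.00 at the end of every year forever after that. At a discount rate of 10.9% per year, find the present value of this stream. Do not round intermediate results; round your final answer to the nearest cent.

PV of 3-year annuity: £4,950.00 × [1 − (1+0.109)^−3] / 0.109 = 12117.45739
Perpetuity value at year 3: £12,400.00 / 0.109 = 113761.46789
PV of perpetuity: 113761.46789 / (1+0.109)^3 = 83406.62513
Total PV = 12117.45739 + 83406.62513 = 95524.08252

£95524.08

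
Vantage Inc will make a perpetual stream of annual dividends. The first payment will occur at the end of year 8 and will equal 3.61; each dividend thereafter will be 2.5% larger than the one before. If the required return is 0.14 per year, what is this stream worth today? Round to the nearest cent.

12.55

Value at end of year 7: C₁ / (r − g) = 3.61 / (0.14 − 0.025) = 31.3913
Discount to today: PV = 31.3913 / (1 + 0.14)^7 = 31.3913 / 2.502269 = 12.55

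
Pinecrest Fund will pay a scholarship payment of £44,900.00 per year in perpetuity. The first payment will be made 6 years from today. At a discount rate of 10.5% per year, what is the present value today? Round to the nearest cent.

Value at end of year 5: C / r = £44,900.00 / 0.105 = £427,619.0476
Discount to today: PV = £427,619.0476 / (1 + 0.105)^5 = £427,619.0476 / 1.647447 = £259,564.71

£259564.71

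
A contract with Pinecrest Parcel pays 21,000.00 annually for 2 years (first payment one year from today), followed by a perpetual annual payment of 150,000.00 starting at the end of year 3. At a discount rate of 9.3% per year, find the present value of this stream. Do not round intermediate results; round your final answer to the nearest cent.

PV of 2-year annuity: 21,000.00 × [1 − (1+0.093)^−2] / 0.093 = 36791.55970
Perpetuity value at year 2: 150,000.00 / 0.093 = 1612903.22581
PV of perpetuity: 1612903.22581 / (1+0.093)^2 = 1350106.37083
Total PV = 36791.55970 + 1350106.37083 = 1386897.93053

1386897.93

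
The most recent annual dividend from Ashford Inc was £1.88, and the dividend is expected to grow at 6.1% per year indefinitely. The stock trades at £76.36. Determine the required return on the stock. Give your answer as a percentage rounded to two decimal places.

8.71%

D₁ = £1.88 × 1.061 = £1.9947
P = D₁/(r − g) ⇒ r = D₁/P + g = £1.9947/£76.36 + 0.061 = 0.026122 + 0.061 = 0.087122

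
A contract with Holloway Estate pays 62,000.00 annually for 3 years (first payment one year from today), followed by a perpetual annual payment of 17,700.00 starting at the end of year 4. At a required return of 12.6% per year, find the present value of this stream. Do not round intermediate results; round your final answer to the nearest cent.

PV of 3-year annuity: 62,000.00 × [1 − (1+0.126)^−3] / 0.126 = 147391.51696
Perpetuity value at year 3: 17,700.00 / 0.126 = 140476.19048
PV of perpetuity: 140476.19048 / (1+0.126)^3 = 98398.28967
Total PV = 147391.51696 + 98398.28967 = 245789.80663

245789.81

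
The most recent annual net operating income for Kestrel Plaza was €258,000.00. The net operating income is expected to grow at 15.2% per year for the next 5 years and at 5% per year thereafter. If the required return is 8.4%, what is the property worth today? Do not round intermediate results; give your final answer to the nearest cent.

D_1 = 297216.00000
D_2 = 342392.83200
D_3 = 394436.54246
D_4 = 454390.89692
D_5 = 523458.31325
Terminal value at year 5: TV = D_5×(1+g_2)/(r−g_2) = 549631.22891/0.034 = 16165624.37978
P_0 = D_1/(1+r)^1 + D_2/(1+r)^2 + D_3/(1+r)^3 + D_4/(1+r)^4 + D_5/(1+r)^5 + TV/(1+r)^5
    = 274184.50185 + 291384.26764 + 309662.98554 + 329088.33888 + 349732.25681 + 10800554.98982 = 12354607.34054

€12354607.34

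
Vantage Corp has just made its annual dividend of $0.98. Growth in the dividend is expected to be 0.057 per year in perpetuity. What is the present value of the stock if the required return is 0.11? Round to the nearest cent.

D₁ = D₀ × (1 + g) = $0.98 × 1.057 = $1.0359
Growing perpetuity: P = D₁ / (r − g) = $1.0359 / (0.11 − 0.057) = $19.54

$19.54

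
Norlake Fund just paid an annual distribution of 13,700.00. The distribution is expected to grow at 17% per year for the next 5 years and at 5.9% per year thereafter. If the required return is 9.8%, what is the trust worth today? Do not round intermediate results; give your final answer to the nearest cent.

D_1 = 16029.00000
D_2 = 18753.93000
D_3 = 21942.09810
D_4 = 25672.25478
D_5 = 30036.53809
Terminal value at year 5: TV = D_5×(1+g_2)/(r−g_2) = 31808.69384/0.039 = 815607.53427
P_0 = D_1/(1+r)^1 + D_2/(1+r)^2 + D_3/(1+r)^3 + D_4/(1+r)^4 + D_5/(1+r)^5 + TV/(1+r)^5
    = 14598.36066 + 15555.63021 + 16575.67153 + 17662.60081 + 18820.80414 + 511057.22024 = 594270.28759

594270.29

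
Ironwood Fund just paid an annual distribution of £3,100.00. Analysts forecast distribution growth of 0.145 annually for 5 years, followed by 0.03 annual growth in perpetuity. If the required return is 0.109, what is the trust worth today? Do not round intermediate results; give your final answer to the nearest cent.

D_1 = 3549.50000
D_2 = 4064.17750
D_3 = 4653.48324
D_4 = 5328.23831
D_5 = 6100.83286
Terminal value at year 5: TV = D_5×(1+g_2)/(r−g_2) = 6283.85785/0.079 = 79542.50440
P_0 = D_1/(1+r)^1 + D_2/(1+r)^2 + D_3/(1+r)^3 + D_4/(1+r)^4 + D_5/(1+r)^5 + TV/(1+r)^5
    = 3200.63120 + 3304.52906 + 3411.79961 + 3522.55235 + 3636.90031 + 47417.81412 = 64494.22664

£64494.23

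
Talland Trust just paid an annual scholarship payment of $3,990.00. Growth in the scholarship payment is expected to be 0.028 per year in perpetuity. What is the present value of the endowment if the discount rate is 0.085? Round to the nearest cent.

D₁ = D₀ × (1 + g) = $3,990.00 × 1.028 = $4,101.7200
Growing perpetuity: P = D₁ / (r − g) = $4,101.7200 / (0.085 − 0.028) = $71,960.00

$71960.00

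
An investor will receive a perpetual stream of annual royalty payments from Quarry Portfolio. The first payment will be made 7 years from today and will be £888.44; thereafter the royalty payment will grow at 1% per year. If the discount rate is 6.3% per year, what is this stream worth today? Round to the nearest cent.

Value at end of year 6: C₁ / (r − g) = £888.44 / (0.063 − 0.01) = £16,763.0189
Discount to today: PV = £16,763.0189 / (1 + 0.063)^6 = £16,763.0189 / 1.442778 = £11,618.57

£11618.57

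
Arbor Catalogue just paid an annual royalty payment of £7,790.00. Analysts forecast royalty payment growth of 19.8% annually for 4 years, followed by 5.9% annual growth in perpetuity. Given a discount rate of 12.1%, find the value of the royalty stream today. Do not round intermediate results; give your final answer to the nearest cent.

D_1 = 9332.42000
D_2 = 11180.23916
D_3 = 13393.92651
D_4 = 16045.92396
Terminal value at year 4: TV = D_4×(1+g_2)/(r−g_2) = 16992.63348/0.062 = 274074.73350
P_0 = D_1/(1+r)^1 + D_2/(1+r)^2 + D_3/(1+r)^3 + D_4/(1+r)^4 + TV/(1+r)^4
    = 8325.08475 + 8896.92375 + 9508.04162 + 10161.13636 + 173558.76459 = 210449.95107

£210449.95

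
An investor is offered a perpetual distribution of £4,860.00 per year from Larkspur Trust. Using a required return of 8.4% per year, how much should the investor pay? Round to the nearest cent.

£57857.14

Level perpetuity: PV = C / r = £4,860.00 / 0.084 = £57,857.14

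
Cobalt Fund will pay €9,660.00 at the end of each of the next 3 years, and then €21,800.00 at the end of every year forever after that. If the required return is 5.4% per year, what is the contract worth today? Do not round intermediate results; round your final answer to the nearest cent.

€370889.71

PV of 3-year annuity: €9,660.00 × [1 − (1+0.054)^−3] / 0.054 = 26110.63788
Perpetuity value at year 3: €21,800.00 / 0.054 = 403703.70370
PV of perpetuity: 403703.70370 / (1+0.054)^3 = 344779.07578
Total PV = 26110.63788 + 344779.07578 = 370889.71366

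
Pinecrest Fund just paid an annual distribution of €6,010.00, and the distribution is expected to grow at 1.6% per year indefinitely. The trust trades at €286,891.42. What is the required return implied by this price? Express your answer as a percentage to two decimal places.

D₁ = €6,010.00 × 1.016 = €6,106.1600
P = D₁/(r − g) ⇒ r = D₁/P + g = €6,106.1600/€286,891.42 + 0.016 = 0.021284 + 0.016 = 0.037284

3.73%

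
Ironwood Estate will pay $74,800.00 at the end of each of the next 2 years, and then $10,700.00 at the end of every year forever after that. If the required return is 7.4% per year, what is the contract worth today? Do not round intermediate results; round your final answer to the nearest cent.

$259849.18

PV of 2-year annuity: $74,800.00 × [1 − (1+0.074)^−2] / 0.074 = 134493.65223
Perpetuity value at year 2: $10,700.00 / 0.074 = 144594.59459
PV of perpetuity: 144594.59459 / (1+0.074)^2 = 125355.52937
Total PV = 134493.65223 + 125355.52937 = 259849.18160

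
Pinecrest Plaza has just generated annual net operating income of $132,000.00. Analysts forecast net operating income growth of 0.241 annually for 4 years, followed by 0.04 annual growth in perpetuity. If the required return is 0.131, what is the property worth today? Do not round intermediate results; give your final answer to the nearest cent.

$2856254.65

D_1 = 163812.00000
D_2 = 203290.69200
D_3 = 252283.74877
D_4 = 313084.13223
Terminal value at year 4: TV = D_4×(1+g_2)/(r−g_2) = 325607.49752/0.091 = 3578104.36830
P_0 = D_1/(1+r)^1 + D_2/(1+r)^2 + D_3/(1+r)^3 + D_4/(1+r)^4 + TV/(1+r)^4
    = 144838.19629 + 158925.02351 + 174381.92235 + 191342.14468 + 2186767.36780 = 2856254.65463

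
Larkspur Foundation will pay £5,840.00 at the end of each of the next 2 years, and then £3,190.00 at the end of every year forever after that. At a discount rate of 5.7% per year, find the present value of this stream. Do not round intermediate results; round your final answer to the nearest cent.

£60843.91

PV of 2-year annuity: £5,840.00 × [1 − (1+0.057)^−2] / 0.057 = 10752.19580
Perpetuity value at year 2: £3,190.00 / 0.057 = 55964.91228
PV of perpetuity: 55964.91228 / (1+0.057)^2 = 50091.70944
Total PV = 10752.19580 + 50091.70944 = 60843.90524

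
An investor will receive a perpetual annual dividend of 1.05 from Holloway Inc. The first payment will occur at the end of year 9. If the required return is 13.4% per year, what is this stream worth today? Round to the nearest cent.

Value at end of year 8: C / r = 1.05 / 0.134 = 7.8358
Discount to today: PV = 7.8358 / (1 + 0.134)^8 = 7.8358 / 2.734667 = 2.87

2.87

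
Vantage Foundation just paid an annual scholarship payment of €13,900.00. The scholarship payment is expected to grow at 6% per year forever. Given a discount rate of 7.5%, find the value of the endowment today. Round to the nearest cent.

D₁ = D₀ × (1 + g) = €13,900.00 × 1.06 = €14,734.0000
Growing perpetuity: P = D₁ / (r − g) = €14,734.0000 / (0.075 − 0.06) = €982,266.67

€982266.67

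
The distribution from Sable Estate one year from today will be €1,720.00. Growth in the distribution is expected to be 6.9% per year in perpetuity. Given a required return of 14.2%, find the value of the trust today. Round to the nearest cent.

Growing perpetuity: P = D₁ / (r − g) = €1,720.0000 / (0.142 − 0.069) = €23,561.64

€23561.64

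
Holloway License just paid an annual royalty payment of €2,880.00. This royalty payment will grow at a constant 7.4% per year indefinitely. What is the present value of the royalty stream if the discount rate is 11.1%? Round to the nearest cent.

D₁ = D₀ × (1 + g) = €2,880.00 × 1.074 = €3,093.1200
Growing perpetuity: P = D₁ / (r − g) = €3,093.1200 / (0.111 − 0.074) = €83,597.84

€83597.84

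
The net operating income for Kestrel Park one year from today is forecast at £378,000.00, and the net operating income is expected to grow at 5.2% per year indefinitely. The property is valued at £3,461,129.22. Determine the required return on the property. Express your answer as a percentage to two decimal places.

P = D₁/(r − g) ⇒ r = D₁/P + g = £378,000.0000/£3,461,129.22 + 0.052 = 0.109213 + 0.052 = 0.161213

16.12%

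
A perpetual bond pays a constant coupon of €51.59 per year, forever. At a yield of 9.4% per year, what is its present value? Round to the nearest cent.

€548.83

Level perpetuity: PV = C / r = €51.59 / 0.094 = €548.83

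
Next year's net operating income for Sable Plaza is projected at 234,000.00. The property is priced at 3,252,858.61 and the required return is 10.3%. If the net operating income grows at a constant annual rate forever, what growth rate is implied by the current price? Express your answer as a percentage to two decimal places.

P = D₁/(r−g) ⇒ g = r − D₁/P = 0.103 − 234,000.00/3,252,858.61 = 0.031063

3.11%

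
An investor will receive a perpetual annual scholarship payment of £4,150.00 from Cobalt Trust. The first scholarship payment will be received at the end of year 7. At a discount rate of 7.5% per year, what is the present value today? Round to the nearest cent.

£35853.87

Value at end of year 6: C / r = £4,150.00 / 0.075 = £55,333.3333
Discount to today: PV = £55,333.3333 / (1 + 0.075)^6 = £55,333.3333 / 1.543302 = £35,853.87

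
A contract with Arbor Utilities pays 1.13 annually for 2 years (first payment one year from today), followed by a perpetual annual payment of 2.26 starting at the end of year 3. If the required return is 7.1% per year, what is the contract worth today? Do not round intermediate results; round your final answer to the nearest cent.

PV of 2-year annuity: 1.13 × [1 − (1+0.071)^−2] / 0.071 = 2.04023
Perpetuity value at year 2: 2.26 / 0.071 = 31.83099
PV of perpetuity: 31.83099 / (1+0.071)^2 = 27.75052
Total PV = 2.04023 + 27.75052 = 29.79075

29.79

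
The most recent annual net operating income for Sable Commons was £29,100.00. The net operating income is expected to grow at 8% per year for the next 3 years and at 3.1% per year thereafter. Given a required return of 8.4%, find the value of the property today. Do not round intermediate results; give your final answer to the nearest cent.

£646491.22

D_1 = 31428.00000
D_2 = 33942.24000
D_3 = 36657.61920
Terminal value at year 3: TV = D_3×(1+g_2)/(r−g_2) = 37794.00540/0.053 = 713094.44142
P_0 = D_1/(1+r)^1 + D_2/(1+r)^2 + D_3/(1+r)^3 + TV/(1+r)^3
    = 28992.61993 + 28885.63609 + 28779.04703 + 559833.91478 = 646491.21783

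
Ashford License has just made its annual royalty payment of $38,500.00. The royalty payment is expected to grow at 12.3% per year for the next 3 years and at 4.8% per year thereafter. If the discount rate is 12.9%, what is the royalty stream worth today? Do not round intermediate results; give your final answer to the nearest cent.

$604500.56

D_1 = 43235.50000
D_2 = 48553.46650
D_3 = 54525.54288
Terminal value at year 3: TV = D_3×(1+g_2)/(r−g_2) = 57142.76894/0.081 = 705466.28318
P_0 = D_1/(1+r)^1 + D_2/(1+r)^2 + D_3/(1+r)^3 + TV/(1+r)^3
    = 38295.39415 + 38091.87567 + 37889.43878 + 490223.84988 = 604500.55848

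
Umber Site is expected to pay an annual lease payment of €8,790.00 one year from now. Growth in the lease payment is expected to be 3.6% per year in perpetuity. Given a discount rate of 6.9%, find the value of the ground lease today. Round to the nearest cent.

€266363.64

Growing perpetuity: P = D₁ / (r − g) = €8,790.0000 / (0.069 − 0.036) = €266,363.64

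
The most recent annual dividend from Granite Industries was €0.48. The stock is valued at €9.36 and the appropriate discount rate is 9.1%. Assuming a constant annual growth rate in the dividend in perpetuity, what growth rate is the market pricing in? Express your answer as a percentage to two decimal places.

P = D₀(1+g)/(r−g) ⇒ P(r−g) = D₀(1+g) ⇒ g(P+D₀) = P·r − D₀
g = (P·r − D₀)/(P + D₀) = (€9.36×0.091 − €0.48) / (€9.36 + €0.48) = 0.037780

3.78%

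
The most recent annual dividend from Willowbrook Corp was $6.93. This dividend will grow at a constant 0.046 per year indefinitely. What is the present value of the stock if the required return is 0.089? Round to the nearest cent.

$168.58

D₁ = D₀ × (1 + g) = $6.93 × 1.046 = $7.2488
Growing perpetuity: P = D₁ / (r − g) = $7.2488 / (0.089 − 0.046) = $168.58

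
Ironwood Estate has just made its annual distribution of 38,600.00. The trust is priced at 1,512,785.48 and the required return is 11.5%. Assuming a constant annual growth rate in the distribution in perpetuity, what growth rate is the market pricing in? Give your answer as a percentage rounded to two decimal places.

P = D₀(1+g)/(r−g) ⇒ P(r−g) = D₀(1+g) ⇒ g(P+D₀) = P·r − D₀
g = (P·r − D₀)/(P + D₀) = (1,512,785.48×0.115 − 38,600.00) / (1,512,785.48 + 38,600.00) = 0.087258

8.73%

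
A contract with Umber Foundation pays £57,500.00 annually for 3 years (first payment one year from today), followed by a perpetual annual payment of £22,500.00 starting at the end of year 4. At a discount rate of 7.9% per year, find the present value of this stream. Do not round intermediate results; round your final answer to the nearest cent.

PV of 3-year annuity: £57,500.00 × [1 − (1+0.079)^−3] / 0.079 = 148450.86491
Perpetuity value at year 3: £22,500.00 / 0.079 = 284810.12658
PV of perpetuity: 284810.12658 / (1+0.079)^3 = 226720.65771
Total PV = 148450.86491 + 226720.65771 = 375171.52261

£375171.52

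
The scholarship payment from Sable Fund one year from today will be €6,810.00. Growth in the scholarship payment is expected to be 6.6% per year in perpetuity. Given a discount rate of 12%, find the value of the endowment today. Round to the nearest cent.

Growing perpetuity: P = D₁ / (r − g) = €6,810.0000 / (0.12 − 0.066) = €126,111.11

€126111.11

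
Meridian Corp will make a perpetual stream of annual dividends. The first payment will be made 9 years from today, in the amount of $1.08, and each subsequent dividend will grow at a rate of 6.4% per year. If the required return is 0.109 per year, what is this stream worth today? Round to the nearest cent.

Value at end of year 8: C₁ / (r − g) = $1.08 / (0.109 − 0.064) = $24.0000
Discount to today: PV = $24.0000 / (1 + 0.109)^8 = $24.0000 / 2.287981 = $10.49

$10.49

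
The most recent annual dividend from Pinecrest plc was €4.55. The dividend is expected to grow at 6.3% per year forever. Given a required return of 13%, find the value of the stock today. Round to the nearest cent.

D₁ = D₀ × (1 + g) = €4.55 × 1.063 = €4.8367
Growing perpetuity: P = D₁ / (r − g) = €4.8367 / (0.13 − 0.063) = €72.19

€72.19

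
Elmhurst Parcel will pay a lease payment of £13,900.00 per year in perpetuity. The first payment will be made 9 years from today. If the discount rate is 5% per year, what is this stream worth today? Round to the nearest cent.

£188161.34

Value at end of year 8: C / r = £13,900.00 / 0.05 = £278,000.0000
Discount to today: PV = £278,000.0000 / (1 + 0.05)^8 = £278,000.0000 / 1.477455 = £188,161.34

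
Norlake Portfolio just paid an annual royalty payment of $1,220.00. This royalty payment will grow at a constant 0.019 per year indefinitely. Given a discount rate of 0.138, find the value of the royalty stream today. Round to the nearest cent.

$10446.89

D₁ = D₀ × (1 + g) = $1,220.00 × 1.019 = $1,243.1800
Growing perpetuity: P = D₁ / (r − g) = $1,243.1800 / (0.138 − 0.019) = $10,446.89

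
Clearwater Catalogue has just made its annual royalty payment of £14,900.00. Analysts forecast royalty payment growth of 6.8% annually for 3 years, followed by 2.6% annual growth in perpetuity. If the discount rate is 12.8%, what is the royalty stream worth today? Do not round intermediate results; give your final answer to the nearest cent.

£167320.68

D_1 = 15913.20000
D_2 = 16995.29760
D_3 = 18150.97784
Terminal value at year 3: TV = D_3×(1+g_2)/(r−g_2) = 18622.90326/0.102 = 182577.48295
P_0 = D_1/(1+r)^1 + D_2/(1+r)^2 + D_3/(1+r)^3 + TV/(1+r)^3
    = 14107.44681 + 13357.05070 + 12646.56928 + 127209.60865 = 167320.67545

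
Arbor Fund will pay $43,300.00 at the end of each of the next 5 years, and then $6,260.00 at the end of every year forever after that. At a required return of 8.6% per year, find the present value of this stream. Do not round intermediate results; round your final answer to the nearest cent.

PV of 5-year annuity: $43,300.00 × [1 − (1+0.086)^−5] / 0.086 = 170184.53083
Perpetuity value at year 5: $6,260.00 / 0.086 = 72790.69767
PV of perpetuity: 72790.69767 / (1+0.086)^5 = 48186.65234
Total PV = 170184.53083 + 48186.65234 = 218371.18317

$218371.18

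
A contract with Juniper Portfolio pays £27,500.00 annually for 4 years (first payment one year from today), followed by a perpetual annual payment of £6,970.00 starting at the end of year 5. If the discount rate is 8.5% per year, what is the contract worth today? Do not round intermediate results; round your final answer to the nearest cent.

PV of 4-year annuity: £27,500.00 × [1 − (1+0.085)^−4] / 0.085 = 90078.90803
Perpetuity value at year 4: £6,970.00 / 0.085 = 82000.00000
PV of perpetuity: 82000.00000 / (1+0.085)^4 = 59169.09131
Total PV = 90078.90803 + 59169.09131 = 149247.99934

£149248.00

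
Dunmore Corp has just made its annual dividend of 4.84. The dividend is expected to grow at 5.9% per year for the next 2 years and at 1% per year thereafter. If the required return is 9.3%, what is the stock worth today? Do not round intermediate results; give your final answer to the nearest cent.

D_1 = 5.12556
D_2 = 5.42797
Terminal value at year 2: TV = D_2×(1+g_2)/(r−g_2) = 5.48225/0.083 = 66.05118
P_0 = D_1/(1+r)^1 + D_2/(1+r)^2 + TV/(1+r)^2
    = 4.68944 + 4.54357 + 55.28919 = 64.52220

64.52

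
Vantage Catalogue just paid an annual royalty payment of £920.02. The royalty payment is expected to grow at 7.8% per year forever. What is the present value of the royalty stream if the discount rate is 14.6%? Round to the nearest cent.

£14585.02

D₁ = D₀ × (1 + g) = £920.02 × 1.078 = £991.7816
Growing perpetuity: P = D₁ / (r − g) = £991.7816 / (0.146 − 0.078) = £14,585.02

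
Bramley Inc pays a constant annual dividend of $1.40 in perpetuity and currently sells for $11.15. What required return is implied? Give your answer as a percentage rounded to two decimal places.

P = C/r ⇒ r = C/P = $1.40/$11.15 = 0.125561

12.56%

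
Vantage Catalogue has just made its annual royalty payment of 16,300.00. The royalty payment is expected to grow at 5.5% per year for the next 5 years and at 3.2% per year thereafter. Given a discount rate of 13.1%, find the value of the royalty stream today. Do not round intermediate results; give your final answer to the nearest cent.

186470.15

D_1 = 17196.50000
D_2 = 18142.30750
D_3 = 19140.13441
D_4 = 20192.84181
D_5 = 21303.44810
Terminal value at year 5: TV = D_5×(1+g_2)/(r−g_2) = 21985.15844/0.099 = 222072.30751
P_0 = D_1/(1+r)^1 + D_2/(1+r)^2 + D_3/(1+r)^3 + D_4/(1+r)^4 + D_5/(1+r)^5 + TV/(1+r)^5
    = 15204.68612 + 14182.97423 + 13229.91849 + 12340.90540 + 11511.63147 + 120000.03719 = 186470.15290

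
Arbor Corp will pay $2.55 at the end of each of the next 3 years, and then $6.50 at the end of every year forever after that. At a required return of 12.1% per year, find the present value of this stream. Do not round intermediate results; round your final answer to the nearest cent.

$44.25

PV of 3-year annuity: $2.55 × [1 − (1+0.121)^−3] / 0.121 = 6.11416
Perpetuity value at year 3: $6.50 / 0.121 = 53.71901
PV of perpetuity: 53.71901 / (1+0.121)^3 = 38.13389
Total PV = 6.11416 + 38.13389 = 44.24805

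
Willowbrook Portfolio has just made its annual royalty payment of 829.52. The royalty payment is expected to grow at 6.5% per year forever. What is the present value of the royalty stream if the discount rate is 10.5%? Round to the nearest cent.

D₁ = D₀ × (1 + g) = 829.52 × 1.065 = 883.4388
Growing perpetuity: P = D₁ / (r − g) = 883.4388 / (0.105 − 0.065) = 22,085.97

22085.97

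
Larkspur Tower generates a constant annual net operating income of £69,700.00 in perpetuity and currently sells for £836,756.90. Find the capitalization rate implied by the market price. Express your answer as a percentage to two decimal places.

P = C/r ⇒ r = C/P = £69,700.00/£836,756.90 = 0.083298

8.33%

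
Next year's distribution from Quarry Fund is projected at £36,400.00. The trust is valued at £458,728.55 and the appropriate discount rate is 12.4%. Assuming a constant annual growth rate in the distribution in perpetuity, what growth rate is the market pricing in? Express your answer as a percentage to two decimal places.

4.47%

P = D₁/(r−g) ⇒ g = r − D₁/P = 0.124 − £36,400.00/£458,728.55 = 0.044650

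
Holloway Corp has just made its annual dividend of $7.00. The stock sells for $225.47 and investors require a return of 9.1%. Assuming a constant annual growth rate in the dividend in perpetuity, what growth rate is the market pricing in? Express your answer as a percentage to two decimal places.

5.81%

P = D₀(1+g)/(r−g) ⇒ P(r−g) = D₀(1+g) ⇒ g(P+D₀) = P·r − D₀
g = (P·r − D₀)/(P + D₀) = ($225.47×0.091 − $7.00) / ($225.47 + $7.00) = 0.058148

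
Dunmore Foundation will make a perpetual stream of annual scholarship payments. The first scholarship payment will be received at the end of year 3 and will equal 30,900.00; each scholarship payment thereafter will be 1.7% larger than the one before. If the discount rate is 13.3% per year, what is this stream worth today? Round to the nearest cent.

207510.78

Value at end of year 2: C₁ / (r − g) = 30,900.00 / (0.133 − 0.017) = 266,379.3103
Discount to today: PV = 266,379.3103 / (1 + 0.133)^2 = 266,379.3103 / 1.283689 = 207,510.78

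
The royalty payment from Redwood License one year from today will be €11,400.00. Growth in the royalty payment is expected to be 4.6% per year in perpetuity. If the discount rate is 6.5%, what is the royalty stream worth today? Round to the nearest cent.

€600000.00

Growing perpetuity: P = D₁ / (r − g) = €11,400.0000 / (0.065 − 0.046) = €600,000.00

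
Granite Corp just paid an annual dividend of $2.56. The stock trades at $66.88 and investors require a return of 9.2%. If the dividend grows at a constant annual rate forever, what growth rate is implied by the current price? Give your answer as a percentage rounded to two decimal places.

P = D₀(1+g)/(r−g) ⇒ P(r−g) = D₀(1+g) ⇒ g(P+D₀) = P·r − D₀
g = (P·r − D₀)/(P + D₀) = ($66.88×0.092 − $2.56) / ($66.88 + $2.56) = 0.051742

5.17%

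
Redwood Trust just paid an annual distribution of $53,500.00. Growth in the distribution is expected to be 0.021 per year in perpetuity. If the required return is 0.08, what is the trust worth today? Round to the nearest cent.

D₁ = D₀ × (1 + g) = $53,500.00 × 1.021 = $54,623.5000
Growing perpetuity: P = D₁ / (r − g) = $54,623.5000 / (0.08 − 0.021) = $925,822.03

$925822.03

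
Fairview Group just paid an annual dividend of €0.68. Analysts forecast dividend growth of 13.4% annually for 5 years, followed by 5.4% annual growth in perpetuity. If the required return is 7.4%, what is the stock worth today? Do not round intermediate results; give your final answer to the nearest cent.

€51.04

D_1 = 0.77112
D_2 = 0.87445
D_3 = 0.99163
D_4 = 1.12450
D_5 = 1.27519
Terminal value at year 5: TV = D_5×(1+g_2)/(r−g_2) = 1.34405/0.02 = 67.20240
P_0 = D_1/(1+r)^1 + D_2/(1+r)^2 + D_3/(1+r)^3 + D_4/(1+r)^4 + D_5/(1+r)^5 + TV/(1+r)^5
    = 0.71799 + 0.75810 + 0.80045 + 0.84517 + 0.89239 + 47.02875 = 51.04284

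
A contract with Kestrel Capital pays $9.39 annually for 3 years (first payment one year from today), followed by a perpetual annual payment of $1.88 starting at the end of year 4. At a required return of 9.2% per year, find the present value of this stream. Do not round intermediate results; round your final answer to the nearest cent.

PV of 3-year annuity: $9.39 × [1 − (1+0.092)^−3] / 0.092 = 23.68439
Perpetuity value at year 3: $1.88 / 0.092 = 20.43478
PV of perpetuity: 20.43478 / (1+0.092)^3 = 15.69286
Total PV = 23.68439 + 15.69286 = 39.37725

$39.38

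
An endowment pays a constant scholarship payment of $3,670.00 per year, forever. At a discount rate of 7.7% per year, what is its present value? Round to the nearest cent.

$47662.34

Level perpetuity: PV = C / r = $3,670.00 / 0.077 = $47,662.34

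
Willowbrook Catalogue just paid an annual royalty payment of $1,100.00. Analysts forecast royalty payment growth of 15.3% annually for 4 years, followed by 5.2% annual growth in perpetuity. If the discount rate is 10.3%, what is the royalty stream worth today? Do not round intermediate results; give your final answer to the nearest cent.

D_1 = 1268.30000
D_2 = 1462.34990
D_3 = 1686.08943
D_4 = 1944.06112
Terminal value at year 4: TV = D_4×(1+g_2)/(r−g_2) = 2045.15230/0.051 = 40101.02542
P_0 = D_1/(1+r)^1 + D_2/(1+r)^2 + D_3/(1+r)^3 + D_4/(1+r)^4 + TV/(1+r)^4
    = 1149.86401 + 1201.98840 + 1256.47563 + 1313.43282 + 27092.77113 = 32014.53199

$32014.53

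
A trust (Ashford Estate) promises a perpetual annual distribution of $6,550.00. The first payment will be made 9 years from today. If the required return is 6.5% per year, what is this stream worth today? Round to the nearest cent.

Value at end of year 8: C / r = $6,550.00 / 0.065 = $100,769.2308
Discount to today: PV = $100,769.2308 / (1 + 0.065)^8 = $100,769.2308 / 1.654996 = $60,887.91

$60887.91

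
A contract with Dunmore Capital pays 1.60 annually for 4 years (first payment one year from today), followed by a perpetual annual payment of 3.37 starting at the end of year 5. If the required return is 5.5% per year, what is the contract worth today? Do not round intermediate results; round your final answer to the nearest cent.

PV of 4-year annuity: 1.60 × [1 − (1+0.055)^−4] / 0.055 = 5.60824
Perpetuity value at year 4: 3.37 / 0.055 = 61.27273
PV of perpetuity: 61.27273 / (1+0.055)^4 = 49.46037
Total PV = 5.60824 + 49.46037 = 55.06861

55.07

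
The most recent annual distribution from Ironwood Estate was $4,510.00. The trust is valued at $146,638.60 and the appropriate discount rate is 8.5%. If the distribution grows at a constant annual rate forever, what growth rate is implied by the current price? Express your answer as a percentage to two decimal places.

5.26%

P = D₀(1+g)/(r−g) ⇒ P(r−g) = D₀(1+g) ⇒ g(P+D₀) = P·r − D₀
g = (P·r − D₀)/(P + D₀) = ($146,638.60×0.085 − $4,510.00) / ($146,638.60 + $4,510.00) = 0.052626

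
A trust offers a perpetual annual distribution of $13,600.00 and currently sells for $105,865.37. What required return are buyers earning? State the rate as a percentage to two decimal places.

P = C/r ⇒ r = C/P = $13,600.00/$105,865.37 = 0.128465

12.85%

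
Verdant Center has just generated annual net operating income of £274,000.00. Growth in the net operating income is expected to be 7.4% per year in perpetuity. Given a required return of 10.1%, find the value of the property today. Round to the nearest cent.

D₁ = D₀ × (1 + g) = £274,000.00 × 1.074 = £294,276.0000
Growing perpetuity: P = D₁ / (r − g) = £294,276.0000 / (0.101 − 0.074) = £10,899,111.11

£10899111.11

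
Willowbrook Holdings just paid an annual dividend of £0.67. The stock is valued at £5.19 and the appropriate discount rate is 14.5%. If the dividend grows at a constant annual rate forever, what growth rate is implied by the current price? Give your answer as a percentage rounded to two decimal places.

1.41%

P = D₀(1+g)/(r−g) ⇒ P(r−g) = D₀(1+g) ⇒ g(P+D₀) = P·r − D₀
g = (P·r − D₀)/(P + D₀) = (£5.19×0.145 − £0.67) / (£5.19 + £0.67) = 0.014087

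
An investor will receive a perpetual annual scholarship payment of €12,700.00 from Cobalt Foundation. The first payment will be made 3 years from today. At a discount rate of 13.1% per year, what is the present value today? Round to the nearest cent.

Value at end of year 2: C / r = €12,700.00 / 0.131 = €96,946.5649
Discount to today: PV = €96,946.5649 / (1 + 0.131)^2 = €96,946.5649 / 1.279161 = €75,789.18

€75789.18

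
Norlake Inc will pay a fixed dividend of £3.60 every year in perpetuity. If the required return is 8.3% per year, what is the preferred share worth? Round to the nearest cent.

£43.37

Level perpetuity: PV = C / r = £3.60 / 0.083 = £43.37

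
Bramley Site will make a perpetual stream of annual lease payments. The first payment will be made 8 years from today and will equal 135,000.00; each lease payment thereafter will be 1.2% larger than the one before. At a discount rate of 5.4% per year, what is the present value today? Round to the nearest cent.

2224335.03

Value at end of year 7: C₁ / (r − g) = 135,000.00 / (0.054 − 0.012) = 3,214,285.7143
Discount to today: PV = 3,214,285.7143 / (1 + 0.054)^7 = 3,214,285.7143 / 1.445055 = 2,224,335.03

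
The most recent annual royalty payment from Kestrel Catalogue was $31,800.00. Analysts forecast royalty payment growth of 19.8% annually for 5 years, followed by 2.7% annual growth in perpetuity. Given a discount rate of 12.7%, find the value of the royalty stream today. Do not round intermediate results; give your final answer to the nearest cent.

$634960.70

D_1 = 38096.40000
D_2 = 45639.48720
D_3 = 54676.10567
D_4 = 65501.97459
D_5 = 78471.36556
Terminal value at year 5: TV = D_5×(1+g_2)/(r−g_2) = 80590.09243/0.1 = 805900.92426
P_0 = D_1/(1+r)^1 + D_2/(1+r)^2 + D_3/(1+r)^3 + D_4/(1+r)^4 + D_5/(1+r)^5 + TV/(1+r)^5
    = 33803.37178 + 35932.95421 + 38196.69844 + 40603.05655 + 43161.01309 + 443263.60442 = 634960.69850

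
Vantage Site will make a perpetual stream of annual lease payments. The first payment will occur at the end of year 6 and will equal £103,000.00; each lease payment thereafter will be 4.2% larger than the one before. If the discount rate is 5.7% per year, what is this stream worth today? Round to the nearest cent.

Value at end of year 5: C₁ / (r − g) = £103,000.00 / (0.057 − 0.042) = £6,866,666.6667
Discount to today: PV = £6,866,666.6667 / (1 + 0.057)^5 = £6,866,666.6667 / 1.319395 = £5,204,404.33

£5204404.33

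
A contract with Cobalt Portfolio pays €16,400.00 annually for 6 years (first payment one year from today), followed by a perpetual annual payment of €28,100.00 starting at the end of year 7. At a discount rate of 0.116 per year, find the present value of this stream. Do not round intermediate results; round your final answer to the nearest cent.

PV of 6-year annuity: €16,400.00 × [1 − (1+0.116)^−6] / 0.116 = 68197.91410
Perpetuity value at year 6: €28,100.00 / 0.116 = 242241.37931
PV of perpetuity: 242241.37931 / (1+0.116)^6 = 125390.07527
Total PV = 68197.91410 + 125390.07527 = 193587.98937

€193587.99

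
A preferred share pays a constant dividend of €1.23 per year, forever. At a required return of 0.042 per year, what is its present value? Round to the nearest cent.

Level perpetuity: PV = C / r = €1.23 / 0.042 = €29.29

€29.29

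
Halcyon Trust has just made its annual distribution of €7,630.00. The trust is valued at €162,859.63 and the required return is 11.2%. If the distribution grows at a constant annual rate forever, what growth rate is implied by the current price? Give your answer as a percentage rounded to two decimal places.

6.22%

P = D₀(1+g)/(r−g) ⇒ P(r−g) = D₀(1+g) ⇒ g(P+D₀) = P·r − D₀
g = (P·r − D₀)/(P + D₀) = (€162,859.63×0.112 − €7,630.00) / (€162,859.63 + €7,630.00) = 0.062234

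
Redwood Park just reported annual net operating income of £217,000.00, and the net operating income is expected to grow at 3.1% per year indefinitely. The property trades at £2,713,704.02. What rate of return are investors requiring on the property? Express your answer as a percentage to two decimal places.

11.34%

D₁ = £217,000.00 × 1.031 = £223,727.0000
P = D₁/(r − g) ⇒ r = D₁/P + g = £223,727.0000/£2,713,704.02 + 0.031 = 0.082443 + 0.031 = 0.113443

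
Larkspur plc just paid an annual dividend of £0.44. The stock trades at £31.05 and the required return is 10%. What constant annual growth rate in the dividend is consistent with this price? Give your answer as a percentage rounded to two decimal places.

P = D₀(1+g)/(r−g) ⇒ P(r−g) = D₀(1+g) ⇒ g(P+D₀) = P·r − D₀
g = (P·r − D₀)/(P + D₀) = (£31.05×0.1 − £0.44) / (£31.05 + £0.44) = 0.084630

8.46%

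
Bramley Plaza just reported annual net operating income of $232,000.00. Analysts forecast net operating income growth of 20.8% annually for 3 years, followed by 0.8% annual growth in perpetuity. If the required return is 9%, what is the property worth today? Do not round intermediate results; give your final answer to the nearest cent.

$4739867.62

D_1 = 280256.00000
D_2 = 338549.24800
D_3 = 408967.49158
Terminal value at year 3: TV = D_3×(1+g_2)/(r−g_2) = 412239.23152/0.082 = 5027307.70142
P_0 = D_1/(1+r)^1 + D_2/(1+r)^2 + D_3/(1+r)^3 + TV/(1+r)^3
    = 257115.59633 + 284950.12878 + 315797.94088 + 3882003.95622 = 4739867.62221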